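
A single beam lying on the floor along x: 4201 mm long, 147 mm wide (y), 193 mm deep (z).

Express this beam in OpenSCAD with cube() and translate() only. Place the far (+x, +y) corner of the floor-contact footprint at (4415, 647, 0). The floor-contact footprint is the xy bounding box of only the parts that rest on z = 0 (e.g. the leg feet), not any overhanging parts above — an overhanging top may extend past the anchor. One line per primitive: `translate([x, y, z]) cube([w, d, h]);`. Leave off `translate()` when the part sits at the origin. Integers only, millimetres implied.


translate([214, 500, 0]) cube([4201, 147, 193]);


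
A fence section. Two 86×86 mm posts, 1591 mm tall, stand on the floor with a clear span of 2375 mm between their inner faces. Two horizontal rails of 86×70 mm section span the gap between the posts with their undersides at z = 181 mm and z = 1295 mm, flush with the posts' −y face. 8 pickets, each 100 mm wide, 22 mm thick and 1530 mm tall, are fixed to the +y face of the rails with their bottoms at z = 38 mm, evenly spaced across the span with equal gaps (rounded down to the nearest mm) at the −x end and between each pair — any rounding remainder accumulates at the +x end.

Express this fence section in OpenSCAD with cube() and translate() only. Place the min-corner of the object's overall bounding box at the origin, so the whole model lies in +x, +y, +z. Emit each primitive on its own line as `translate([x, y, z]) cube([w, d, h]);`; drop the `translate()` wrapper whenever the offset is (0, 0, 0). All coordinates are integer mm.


cube([86, 86, 1591]);
translate([2461, 0, 0]) cube([86, 86, 1591]);
translate([86, 0, 181]) cube([2375, 86, 70]);
translate([86, 0, 1295]) cube([2375, 86, 70]);
translate([261, 86, 38]) cube([100, 22, 1530]);
translate([536, 86, 38]) cube([100, 22, 1530]);
translate([811, 86, 38]) cube([100, 22, 1530]);
translate([1086, 86, 38]) cube([100, 22, 1530]);
translate([1361, 86, 38]) cube([100, 22, 1530]);
translate([1636, 86, 38]) cube([100, 22, 1530]);
translate([1911, 86, 38]) cube([100, 22, 1530]);
translate([2186, 86, 38]) cube([100, 22, 1530]);


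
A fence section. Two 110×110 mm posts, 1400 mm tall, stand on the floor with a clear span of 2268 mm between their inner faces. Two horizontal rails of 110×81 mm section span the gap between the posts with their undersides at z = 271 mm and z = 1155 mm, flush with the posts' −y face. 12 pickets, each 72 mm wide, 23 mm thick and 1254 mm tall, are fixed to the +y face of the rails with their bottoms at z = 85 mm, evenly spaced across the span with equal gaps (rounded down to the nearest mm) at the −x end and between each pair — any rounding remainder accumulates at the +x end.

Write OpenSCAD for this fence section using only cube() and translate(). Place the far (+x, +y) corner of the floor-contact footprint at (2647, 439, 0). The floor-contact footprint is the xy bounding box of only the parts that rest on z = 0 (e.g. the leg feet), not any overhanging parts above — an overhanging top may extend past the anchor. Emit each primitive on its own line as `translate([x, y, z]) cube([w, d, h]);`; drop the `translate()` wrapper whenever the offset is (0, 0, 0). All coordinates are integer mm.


translate([159, 329, 0]) cube([110, 110, 1400]);
translate([2537, 329, 0]) cube([110, 110, 1400]);
translate([269, 329, 271]) cube([2268, 110, 81]);
translate([269, 329, 1155]) cube([2268, 110, 81]);
translate([377, 439, 85]) cube([72, 23, 1254]);
translate([557, 439, 85]) cube([72, 23, 1254]);
translate([737, 439, 85]) cube([72, 23, 1254]);
translate([917, 439, 85]) cube([72, 23, 1254]);
translate([1097, 439, 85]) cube([72, 23, 1254]);
translate([1277, 439, 85]) cube([72, 23, 1254]);
translate([1457, 439, 85]) cube([72, 23, 1254]);
translate([1637, 439, 85]) cube([72, 23, 1254]);
translate([1817, 439, 85]) cube([72, 23, 1254]);
translate([1997, 439, 85]) cube([72, 23, 1254]);
translate([2177, 439, 85]) cube([72, 23, 1254]);
translate([2357, 439, 85]) cube([72, 23, 1254]);


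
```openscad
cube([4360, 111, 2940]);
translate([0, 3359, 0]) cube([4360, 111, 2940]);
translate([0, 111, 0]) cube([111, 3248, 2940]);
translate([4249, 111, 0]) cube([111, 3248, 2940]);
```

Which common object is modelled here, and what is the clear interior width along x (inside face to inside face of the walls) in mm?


A house (or room) frame. The interior width is 4138 mm.

Four 2940 mm walls enclosing a rectangle with no floor or roof — a room or house frame. Outside width is 4360 mm and wall thickness is 111 mm, so the interior width is 4360 − 2 × 111 = 4138 mm.


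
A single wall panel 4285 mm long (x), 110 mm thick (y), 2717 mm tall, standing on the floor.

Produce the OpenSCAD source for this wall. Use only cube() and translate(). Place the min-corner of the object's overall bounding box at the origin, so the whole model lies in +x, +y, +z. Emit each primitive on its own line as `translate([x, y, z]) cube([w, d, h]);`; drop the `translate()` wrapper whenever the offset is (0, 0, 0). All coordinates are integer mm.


cube([4285, 110, 2717]);


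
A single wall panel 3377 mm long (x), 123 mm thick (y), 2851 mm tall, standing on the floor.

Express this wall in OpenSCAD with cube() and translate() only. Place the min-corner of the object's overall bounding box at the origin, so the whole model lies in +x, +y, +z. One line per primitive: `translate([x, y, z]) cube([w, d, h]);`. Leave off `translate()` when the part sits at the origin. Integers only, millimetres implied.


cube([3377, 123, 2851]);


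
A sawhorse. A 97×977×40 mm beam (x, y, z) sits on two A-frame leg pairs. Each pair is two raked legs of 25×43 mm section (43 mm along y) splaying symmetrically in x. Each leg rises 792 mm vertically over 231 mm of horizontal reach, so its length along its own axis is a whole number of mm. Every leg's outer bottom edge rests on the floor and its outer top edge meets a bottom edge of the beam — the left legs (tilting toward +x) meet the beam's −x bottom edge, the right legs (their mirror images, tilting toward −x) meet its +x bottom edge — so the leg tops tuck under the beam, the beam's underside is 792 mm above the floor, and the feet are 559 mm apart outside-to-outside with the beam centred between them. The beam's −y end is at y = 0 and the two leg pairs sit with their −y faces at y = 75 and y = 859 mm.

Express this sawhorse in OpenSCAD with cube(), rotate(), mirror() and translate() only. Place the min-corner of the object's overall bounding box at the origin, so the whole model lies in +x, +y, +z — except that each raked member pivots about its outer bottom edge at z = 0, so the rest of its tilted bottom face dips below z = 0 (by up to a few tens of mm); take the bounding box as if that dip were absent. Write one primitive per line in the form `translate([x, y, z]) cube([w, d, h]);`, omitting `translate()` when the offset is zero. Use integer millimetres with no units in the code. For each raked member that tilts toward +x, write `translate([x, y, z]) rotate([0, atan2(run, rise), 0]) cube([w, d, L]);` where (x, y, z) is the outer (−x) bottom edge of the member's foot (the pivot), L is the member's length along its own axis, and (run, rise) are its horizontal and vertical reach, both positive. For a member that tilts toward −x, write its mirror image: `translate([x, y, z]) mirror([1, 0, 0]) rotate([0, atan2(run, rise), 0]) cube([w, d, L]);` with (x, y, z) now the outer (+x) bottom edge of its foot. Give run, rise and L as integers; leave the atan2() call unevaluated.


translate([231, 0, 792]) cube([97, 977, 40]);
translate([0, 75, 0]) rotate([0, atan2(231, 792), 0]) cube([25, 43, 825]);
translate([559, 75, 0]) mirror([1, 0, 0]) rotate([0, atan2(231, 792), 0]) cube([25, 43, 825]);
translate([0, 859, 0]) rotate([0, atan2(231, 792), 0]) cube([25, 43, 825]);
translate([559, 859, 0]) mirror([1, 0, 0]) rotate([0, atan2(231, 792), 0]) cube([25, 43, 825]);


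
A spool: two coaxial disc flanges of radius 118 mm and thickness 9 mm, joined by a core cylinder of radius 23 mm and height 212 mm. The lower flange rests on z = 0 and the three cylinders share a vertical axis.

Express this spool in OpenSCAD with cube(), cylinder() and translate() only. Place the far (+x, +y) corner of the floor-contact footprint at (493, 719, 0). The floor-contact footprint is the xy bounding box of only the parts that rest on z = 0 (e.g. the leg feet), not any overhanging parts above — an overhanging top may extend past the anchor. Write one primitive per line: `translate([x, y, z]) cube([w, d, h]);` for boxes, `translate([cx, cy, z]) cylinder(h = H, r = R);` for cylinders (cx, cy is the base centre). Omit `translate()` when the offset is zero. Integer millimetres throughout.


translate([375, 601, 0]) cylinder(h = 9, r = 118);
translate([375, 601, 9]) cylinder(h = 212, r = 23);
translate([375, 601, 221]) cylinder(h = 9, r = 118);


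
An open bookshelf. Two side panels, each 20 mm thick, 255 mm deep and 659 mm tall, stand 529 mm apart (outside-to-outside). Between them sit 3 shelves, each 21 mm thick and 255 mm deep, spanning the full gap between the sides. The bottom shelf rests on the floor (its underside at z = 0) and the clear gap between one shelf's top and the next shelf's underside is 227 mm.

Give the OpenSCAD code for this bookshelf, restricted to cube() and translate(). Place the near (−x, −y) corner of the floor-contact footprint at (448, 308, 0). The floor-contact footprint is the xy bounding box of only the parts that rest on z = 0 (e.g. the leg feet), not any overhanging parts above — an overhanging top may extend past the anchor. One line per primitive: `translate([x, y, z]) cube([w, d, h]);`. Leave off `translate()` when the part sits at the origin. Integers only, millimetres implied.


translate([448, 308, 0]) cube([20, 255, 659]);
translate([957, 308, 0]) cube([20, 255, 659]);
translate([468, 308, 0]) cube([489, 255, 21]);
translate([468, 308, 248]) cube([489, 255, 21]);
translate([468, 308, 496]) cube([489, 255, 21]);


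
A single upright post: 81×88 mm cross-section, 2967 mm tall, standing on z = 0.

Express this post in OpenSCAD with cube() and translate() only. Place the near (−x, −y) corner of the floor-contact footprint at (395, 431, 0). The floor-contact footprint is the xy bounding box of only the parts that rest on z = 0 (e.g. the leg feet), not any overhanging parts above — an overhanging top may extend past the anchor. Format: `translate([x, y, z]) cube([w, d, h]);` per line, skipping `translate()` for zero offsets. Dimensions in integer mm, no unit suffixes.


translate([395, 431, 0]) cube([81, 88, 2967]);


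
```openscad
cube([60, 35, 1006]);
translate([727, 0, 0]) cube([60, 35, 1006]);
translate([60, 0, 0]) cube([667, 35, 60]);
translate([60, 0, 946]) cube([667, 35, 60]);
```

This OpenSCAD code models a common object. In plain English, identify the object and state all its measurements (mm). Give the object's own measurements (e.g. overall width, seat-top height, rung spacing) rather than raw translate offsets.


A rectangular picture frame lying in the x–z plane (depth along y). The opening is 667 mm wide (x) by 886 mm tall (z), surrounded by a border 60 mm wide on all four sides. The frame is 35 mm deep and is made of two full-height vertical stiles with two horizontal rails fitted between them.


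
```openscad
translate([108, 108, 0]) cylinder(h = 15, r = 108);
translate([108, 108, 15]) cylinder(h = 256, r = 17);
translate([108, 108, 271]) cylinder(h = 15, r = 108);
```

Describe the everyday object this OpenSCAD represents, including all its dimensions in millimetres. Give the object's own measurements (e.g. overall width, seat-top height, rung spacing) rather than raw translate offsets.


A spool: two coaxial disc flanges of radius 108 mm and thickness 15 mm, joined by a core cylinder of radius 17 mm and height 256 mm. The lower flange rests on z = 0 and the three cylinders share a vertical axis.


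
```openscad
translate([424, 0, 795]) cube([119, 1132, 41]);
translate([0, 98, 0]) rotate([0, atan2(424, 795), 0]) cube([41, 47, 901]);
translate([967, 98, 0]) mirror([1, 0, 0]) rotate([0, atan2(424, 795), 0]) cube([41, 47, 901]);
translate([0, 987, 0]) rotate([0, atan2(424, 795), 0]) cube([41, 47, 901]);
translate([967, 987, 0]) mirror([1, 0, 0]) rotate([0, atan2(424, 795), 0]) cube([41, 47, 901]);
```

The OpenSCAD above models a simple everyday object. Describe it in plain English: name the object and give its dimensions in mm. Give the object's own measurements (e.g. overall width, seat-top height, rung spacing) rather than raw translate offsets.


A sawhorse. A 119×1132×41 mm beam (x, y, z) sits on two A-frame leg pairs. Each pair is two raked legs of 41×47 mm section (47 mm along y) splaying symmetrically in x. Each leg rises 795 mm vertically over 424 mm of horizontal reach and is 901 mm long along its own axis. Every leg's outer bottom edge rests on the floor and its outer top edge meets a bottom edge of the beam — the left legs (tilting toward +x) meet the beam's −x bottom edge, the right legs (their mirror images, tilting toward −x) meet its +x bottom edge — so the leg tops tuck under the beam, the beam's underside is 795 mm above the floor, and the feet are 967 mm apart outside-to-outside with the beam centred between them. The two leg pairs are set in 98 mm from either end of the beam.


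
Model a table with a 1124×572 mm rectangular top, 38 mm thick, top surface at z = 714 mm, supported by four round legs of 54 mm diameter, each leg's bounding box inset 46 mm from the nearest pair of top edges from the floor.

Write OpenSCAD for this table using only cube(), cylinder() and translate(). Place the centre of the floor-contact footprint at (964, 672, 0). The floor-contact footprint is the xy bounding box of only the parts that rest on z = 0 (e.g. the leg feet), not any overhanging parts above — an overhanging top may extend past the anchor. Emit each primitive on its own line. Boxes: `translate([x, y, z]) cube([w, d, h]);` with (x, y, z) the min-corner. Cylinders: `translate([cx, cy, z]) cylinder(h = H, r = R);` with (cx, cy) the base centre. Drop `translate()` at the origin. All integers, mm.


translate([402, 386, 676]) cube([1124, 572, 38]);
translate([475, 459, 0]) cylinder(h = 676, r = 27);
translate([1453, 459, 0]) cylinder(h = 676, r = 27);
translate([475, 885, 0]) cylinder(h = 676, r = 27);
translate([1453, 885, 0]) cylinder(h = 676, r = 27);


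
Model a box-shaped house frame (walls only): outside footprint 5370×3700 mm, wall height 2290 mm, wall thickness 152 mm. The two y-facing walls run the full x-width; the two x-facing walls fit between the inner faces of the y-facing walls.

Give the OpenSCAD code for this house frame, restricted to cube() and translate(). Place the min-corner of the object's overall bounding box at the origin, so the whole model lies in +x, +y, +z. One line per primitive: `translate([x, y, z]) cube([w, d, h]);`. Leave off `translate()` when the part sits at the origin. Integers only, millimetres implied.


cube([5370, 152, 2290]);
translate([0, 3548, 0]) cube([5370, 152, 2290]);
translate([0, 152, 0]) cube([152, 3396, 2290]);
translate([5218, 152, 0]) cube([152, 3396, 2290]);


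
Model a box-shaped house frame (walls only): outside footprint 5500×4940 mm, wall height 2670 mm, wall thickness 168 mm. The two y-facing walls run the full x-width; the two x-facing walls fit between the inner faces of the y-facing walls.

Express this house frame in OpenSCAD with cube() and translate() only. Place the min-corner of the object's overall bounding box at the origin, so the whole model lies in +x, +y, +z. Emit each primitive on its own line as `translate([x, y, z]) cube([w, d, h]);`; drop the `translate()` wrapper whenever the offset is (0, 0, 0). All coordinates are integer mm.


cube([5500, 168, 2670]);
translate([0, 4772, 0]) cube([5500, 168, 2670]);
translate([0, 168, 0]) cube([168, 4604, 2670]);
translate([5332, 168, 0]) cube([168, 4604, 2670]);


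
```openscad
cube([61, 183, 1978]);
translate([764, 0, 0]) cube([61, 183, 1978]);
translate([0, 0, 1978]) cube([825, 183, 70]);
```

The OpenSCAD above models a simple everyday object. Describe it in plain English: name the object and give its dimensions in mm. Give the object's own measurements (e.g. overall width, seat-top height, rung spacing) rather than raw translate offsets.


A door frame. The clear opening is 703 mm wide and 1978 mm high. Two 61 mm wide jambs, 183 mm deep, stand either side of the opening from the floor to the top of the opening. A 70 mm thick head sits across the top of both jambs, spanning the full outside width of the frame.


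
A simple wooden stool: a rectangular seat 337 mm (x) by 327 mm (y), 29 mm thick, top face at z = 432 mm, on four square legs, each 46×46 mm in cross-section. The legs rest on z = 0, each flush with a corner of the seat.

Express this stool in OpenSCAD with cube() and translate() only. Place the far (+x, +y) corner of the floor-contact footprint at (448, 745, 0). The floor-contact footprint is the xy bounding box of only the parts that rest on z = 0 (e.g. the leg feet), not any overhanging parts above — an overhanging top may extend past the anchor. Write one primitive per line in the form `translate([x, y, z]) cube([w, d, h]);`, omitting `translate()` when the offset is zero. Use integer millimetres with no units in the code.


translate([111, 418, 403]) cube([337, 327, 29]);
translate([111, 418, 0]) cube([46, 46, 403]);
translate([402, 418, 0]) cube([46, 46, 403]);
translate([111, 699, 0]) cube([46, 46, 403]);
translate([402, 699, 0]) cube([46, 46, 403]);


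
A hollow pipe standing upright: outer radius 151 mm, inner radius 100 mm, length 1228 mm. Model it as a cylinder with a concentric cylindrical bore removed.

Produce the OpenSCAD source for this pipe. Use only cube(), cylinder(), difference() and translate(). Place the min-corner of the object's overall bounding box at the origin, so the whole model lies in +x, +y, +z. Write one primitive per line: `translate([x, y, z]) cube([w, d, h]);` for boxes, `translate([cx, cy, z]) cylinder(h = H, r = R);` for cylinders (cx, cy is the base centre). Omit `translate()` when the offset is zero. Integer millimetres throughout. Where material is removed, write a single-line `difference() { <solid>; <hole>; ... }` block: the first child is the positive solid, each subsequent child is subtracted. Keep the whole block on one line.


difference() { translate([151, 151, 0]) cylinder(h = 1228, r = 151); translate([151, 151, 0]) cylinder(h = 1228, r = 100); }


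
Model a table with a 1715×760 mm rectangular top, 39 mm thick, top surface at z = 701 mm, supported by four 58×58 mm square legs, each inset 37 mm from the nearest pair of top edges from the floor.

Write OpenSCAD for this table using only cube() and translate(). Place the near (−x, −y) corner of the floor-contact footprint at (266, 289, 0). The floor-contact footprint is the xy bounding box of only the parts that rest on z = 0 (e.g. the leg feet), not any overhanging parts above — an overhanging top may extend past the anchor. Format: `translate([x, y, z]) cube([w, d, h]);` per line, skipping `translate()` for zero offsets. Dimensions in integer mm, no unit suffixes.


translate([229, 252, 662]) cube([1715, 760, 39]);
translate([266, 289, 0]) cube([58, 58, 662]);
translate([1849, 289, 0]) cube([58, 58, 662]);
translate([266, 917, 0]) cube([58, 58, 662]);
translate([1849, 917, 0]) cube([58, 58, 662]);


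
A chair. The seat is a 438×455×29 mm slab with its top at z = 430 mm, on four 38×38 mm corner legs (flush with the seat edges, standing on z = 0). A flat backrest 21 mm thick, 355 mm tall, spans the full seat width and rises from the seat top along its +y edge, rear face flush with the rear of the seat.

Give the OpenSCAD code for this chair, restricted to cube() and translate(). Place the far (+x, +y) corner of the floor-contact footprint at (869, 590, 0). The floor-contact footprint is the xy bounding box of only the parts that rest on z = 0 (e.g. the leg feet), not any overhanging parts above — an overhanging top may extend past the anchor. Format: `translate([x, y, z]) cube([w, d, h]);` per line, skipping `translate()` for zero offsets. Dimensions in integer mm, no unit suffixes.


translate([431, 135, 401]) cube([438, 455, 29]);
translate([431, 135, 0]) cube([38, 38, 401]);
translate([831, 135, 0]) cube([38, 38, 401]);
translate([431, 552, 0]) cube([38, 38, 401]);
translate([831, 552, 0]) cube([38, 38, 401]);
translate([431, 569, 430]) cube([438, 21, 355]);


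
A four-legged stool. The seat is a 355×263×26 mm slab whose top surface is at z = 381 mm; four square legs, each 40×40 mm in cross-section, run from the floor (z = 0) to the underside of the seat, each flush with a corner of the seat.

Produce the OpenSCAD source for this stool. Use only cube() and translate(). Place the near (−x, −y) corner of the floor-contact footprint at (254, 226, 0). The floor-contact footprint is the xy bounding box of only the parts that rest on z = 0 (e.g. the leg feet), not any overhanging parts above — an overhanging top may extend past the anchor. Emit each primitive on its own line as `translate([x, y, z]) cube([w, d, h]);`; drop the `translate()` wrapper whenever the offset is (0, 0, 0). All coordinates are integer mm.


translate([254, 226, 355]) cube([355, 263, 26]);
translate([254, 226, 0]) cube([40, 40, 355]);
translate([569, 226, 0]) cube([40, 40, 355]);
translate([254, 449, 0]) cube([40, 40, 355]);
translate([569, 449, 0]) cube([40, 40, 355]);


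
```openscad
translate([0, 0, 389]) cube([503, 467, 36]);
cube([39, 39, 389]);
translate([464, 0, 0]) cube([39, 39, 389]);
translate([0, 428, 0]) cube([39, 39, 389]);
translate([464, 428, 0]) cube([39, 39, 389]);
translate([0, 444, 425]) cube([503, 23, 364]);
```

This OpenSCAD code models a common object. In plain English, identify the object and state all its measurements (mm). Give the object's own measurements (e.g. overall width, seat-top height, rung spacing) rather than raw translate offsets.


A chair. The seat is a 503×467×36 mm slab with its top at z = 425 mm, on four 39×39 mm corner legs (flush with the seat edges, standing on z = 0). A flat backrest 23 mm thick, 364 mm tall, spans the full seat width and rises from the seat top along its +y edge, rear face flush with the rear of the seat.


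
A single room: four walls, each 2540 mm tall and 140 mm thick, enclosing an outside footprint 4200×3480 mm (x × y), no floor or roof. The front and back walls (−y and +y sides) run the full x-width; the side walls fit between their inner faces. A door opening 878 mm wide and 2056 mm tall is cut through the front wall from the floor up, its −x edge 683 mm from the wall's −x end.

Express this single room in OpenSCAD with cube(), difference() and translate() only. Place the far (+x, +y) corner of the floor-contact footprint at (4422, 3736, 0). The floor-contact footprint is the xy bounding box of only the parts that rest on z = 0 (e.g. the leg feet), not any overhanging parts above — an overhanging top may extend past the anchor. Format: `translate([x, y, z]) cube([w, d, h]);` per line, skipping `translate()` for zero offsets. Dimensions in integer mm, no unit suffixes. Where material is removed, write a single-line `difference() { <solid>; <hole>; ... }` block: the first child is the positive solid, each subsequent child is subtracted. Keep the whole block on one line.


difference() { translate([222, 256, 0]) cube([4200, 140, 2540]); translate([905, 256, 0]) cube([878, 140, 2056]); }
translate([222, 3596, 0]) cube([4200, 140, 2540]);
translate([222, 396, 0]) cube([140, 3200, 2540]);
translate([4282, 396, 0]) cube([140, 3200, 2540]);


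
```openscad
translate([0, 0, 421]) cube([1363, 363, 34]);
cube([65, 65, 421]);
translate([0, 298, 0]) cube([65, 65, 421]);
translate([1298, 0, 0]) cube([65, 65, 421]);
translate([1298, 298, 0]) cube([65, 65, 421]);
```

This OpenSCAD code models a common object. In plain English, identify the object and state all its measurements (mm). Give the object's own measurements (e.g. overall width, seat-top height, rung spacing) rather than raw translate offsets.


A long wooden bench with a 1363 mm (x) × 363 mm (y) seat, 34 mm thick, its top surface 455 mm above the floor. Four 65 mm square legs at the seat corners, flush with the edges, run from z = 0 to the seat underside.


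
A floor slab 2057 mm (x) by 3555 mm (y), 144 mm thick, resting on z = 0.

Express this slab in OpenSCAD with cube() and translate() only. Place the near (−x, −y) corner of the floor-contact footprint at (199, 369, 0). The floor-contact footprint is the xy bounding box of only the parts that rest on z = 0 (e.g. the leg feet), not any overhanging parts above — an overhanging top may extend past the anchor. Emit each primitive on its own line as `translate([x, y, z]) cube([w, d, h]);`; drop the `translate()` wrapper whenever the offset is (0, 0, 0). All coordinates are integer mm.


translate([199, 369, 0]) cube([2057, 3555, 144]);


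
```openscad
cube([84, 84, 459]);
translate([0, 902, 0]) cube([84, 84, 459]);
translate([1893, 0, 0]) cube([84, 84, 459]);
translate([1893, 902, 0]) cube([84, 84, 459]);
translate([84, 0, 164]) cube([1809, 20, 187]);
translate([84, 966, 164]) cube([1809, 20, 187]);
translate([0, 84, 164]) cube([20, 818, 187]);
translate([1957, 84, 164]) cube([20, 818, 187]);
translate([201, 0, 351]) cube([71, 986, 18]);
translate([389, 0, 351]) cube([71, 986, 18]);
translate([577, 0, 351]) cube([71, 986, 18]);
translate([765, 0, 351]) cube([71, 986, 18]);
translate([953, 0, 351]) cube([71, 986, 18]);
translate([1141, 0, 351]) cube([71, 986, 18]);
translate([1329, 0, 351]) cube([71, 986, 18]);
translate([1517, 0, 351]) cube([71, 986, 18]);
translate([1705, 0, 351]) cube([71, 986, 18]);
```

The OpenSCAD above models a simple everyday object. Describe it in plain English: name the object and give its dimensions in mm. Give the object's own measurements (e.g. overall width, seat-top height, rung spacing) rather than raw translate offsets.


A bed frame 1977 mm long (x) by 986 mm wide (y). Four 84×84 mm corner posts, 459 mm tall, at the corners of the footprint. Four rails of 20 mm thickness and 187 mm height run between adjacent posts with their undersides at z = 164 mm, their outer faces flush with the outside of the frame (the two x-running rails run between the posts' inner faces; the two y-running rails run between the posts' inner faces). 9 slats, each 71 mm wide (x) and 18 mm thick, lie across the top of the two x-running rails, running the full 986 mm width of the frame in y; along x they sit between the end posts with a 117 mm gap after the −x posts and between neighbouring slats and before the +x posts.


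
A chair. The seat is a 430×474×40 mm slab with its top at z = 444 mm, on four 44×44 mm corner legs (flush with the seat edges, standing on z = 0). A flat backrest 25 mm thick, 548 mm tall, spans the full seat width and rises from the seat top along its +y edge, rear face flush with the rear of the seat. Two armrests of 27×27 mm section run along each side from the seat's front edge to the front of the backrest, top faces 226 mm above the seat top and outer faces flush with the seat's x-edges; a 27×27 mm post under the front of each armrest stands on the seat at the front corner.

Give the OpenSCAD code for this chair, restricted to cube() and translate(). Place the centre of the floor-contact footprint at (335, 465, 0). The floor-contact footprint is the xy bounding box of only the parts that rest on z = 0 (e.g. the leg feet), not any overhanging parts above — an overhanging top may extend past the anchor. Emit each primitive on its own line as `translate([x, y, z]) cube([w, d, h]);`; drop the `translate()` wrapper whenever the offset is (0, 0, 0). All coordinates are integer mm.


// leg_h = 444 - 40 = 404
// arm post h = 226 - 27 = 199
translate([120, 228, 404]) cube([430, 474, 40]);
translate([120, 228, 0]) cube([44, 44, 404]);
translate([506, 228, 0]) cube([44, 44, 404]);
translate([120, 658, 0]) cube([44, 44, 404]);
translate([506, 658, 0]) cube([44, 44, 404]);
translate([120, 677, 444]) cube([430, 25, 548]);
translate([120, 228, 643]) cube([27, 449, 27]);
translate([523, 228, 643]) cube([27, 449, 27]);
translate([120, 228, 444]) cube([27, 27, 199]);
translate([523, 228, 444]) cube([27, 27, 199]);


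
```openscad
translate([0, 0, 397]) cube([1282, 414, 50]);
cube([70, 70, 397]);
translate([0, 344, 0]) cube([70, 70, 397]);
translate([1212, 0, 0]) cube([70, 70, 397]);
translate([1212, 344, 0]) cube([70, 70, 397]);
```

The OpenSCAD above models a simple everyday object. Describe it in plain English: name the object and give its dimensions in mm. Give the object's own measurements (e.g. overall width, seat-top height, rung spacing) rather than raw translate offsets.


A bench: a 1282×414 mm seat slab, 50 mm thick, top at z = 447 mm, on four 70×70 mm square legs flush with the seat corners and standing on z = 0.


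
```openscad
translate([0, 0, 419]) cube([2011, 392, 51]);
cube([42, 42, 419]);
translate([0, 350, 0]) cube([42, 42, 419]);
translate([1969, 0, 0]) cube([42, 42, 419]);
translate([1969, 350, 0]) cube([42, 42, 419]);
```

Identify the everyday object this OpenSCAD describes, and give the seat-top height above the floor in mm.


A bench. The seat-top height is 470 mm.

A long slab on four corner posts — a bench. The slab sits at z = 419 with thickness 51, so the top is 419 + 51 = 470 mm.


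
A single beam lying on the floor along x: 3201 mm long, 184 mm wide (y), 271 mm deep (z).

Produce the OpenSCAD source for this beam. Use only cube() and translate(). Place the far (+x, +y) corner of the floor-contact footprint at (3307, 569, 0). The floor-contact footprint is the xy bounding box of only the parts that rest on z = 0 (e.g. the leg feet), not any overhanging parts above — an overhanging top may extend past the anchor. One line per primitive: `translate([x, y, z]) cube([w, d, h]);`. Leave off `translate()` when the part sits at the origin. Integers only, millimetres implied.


translate([106, 385, 0]) cube([3201, 184, 271]);


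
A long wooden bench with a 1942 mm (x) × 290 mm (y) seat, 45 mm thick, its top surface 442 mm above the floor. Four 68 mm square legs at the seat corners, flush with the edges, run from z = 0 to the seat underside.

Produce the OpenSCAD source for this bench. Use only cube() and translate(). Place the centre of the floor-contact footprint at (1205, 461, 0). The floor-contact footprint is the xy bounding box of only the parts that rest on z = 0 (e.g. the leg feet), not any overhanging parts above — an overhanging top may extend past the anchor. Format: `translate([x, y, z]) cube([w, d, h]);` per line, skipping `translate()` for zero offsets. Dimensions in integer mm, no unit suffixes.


// leg_h = 442 − 45 = 397
translate([234, 316, 397]) cube([1942, 290, 45]);
translate([234, 316, 0]) cube([68, 68, 397]);
translate([234, 538, 0]) cube([68, 68, 397]);
translate([2108, 316, 0]) cube([68, 68, 397]);
translate([2108, 538, 0]) cube([68, 68, 397]);


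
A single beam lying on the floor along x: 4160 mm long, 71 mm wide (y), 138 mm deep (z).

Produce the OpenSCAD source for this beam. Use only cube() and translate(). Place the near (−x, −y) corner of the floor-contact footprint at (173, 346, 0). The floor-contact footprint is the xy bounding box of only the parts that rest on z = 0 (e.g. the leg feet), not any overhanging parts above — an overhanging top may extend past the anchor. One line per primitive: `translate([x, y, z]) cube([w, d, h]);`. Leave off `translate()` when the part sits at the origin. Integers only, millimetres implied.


translate([173, 346, 0]) cube([4160, 71, 138]);


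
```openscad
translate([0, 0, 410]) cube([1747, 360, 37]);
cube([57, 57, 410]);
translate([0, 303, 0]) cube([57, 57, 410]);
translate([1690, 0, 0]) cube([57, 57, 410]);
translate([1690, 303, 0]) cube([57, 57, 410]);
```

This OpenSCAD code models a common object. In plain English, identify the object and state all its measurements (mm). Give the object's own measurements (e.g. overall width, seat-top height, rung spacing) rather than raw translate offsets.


A bench: a 1747×360 mm seat slab, 37 mm thick, top at z = 447 mm, on four 57×57 mm square legs flush with the seat corners and standing on z = 0.


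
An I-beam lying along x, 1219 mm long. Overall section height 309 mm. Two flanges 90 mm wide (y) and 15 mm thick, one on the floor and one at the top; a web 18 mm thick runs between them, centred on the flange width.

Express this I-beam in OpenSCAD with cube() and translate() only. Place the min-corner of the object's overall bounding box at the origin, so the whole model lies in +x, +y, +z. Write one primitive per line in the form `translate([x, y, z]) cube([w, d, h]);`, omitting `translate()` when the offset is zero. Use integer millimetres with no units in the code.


cube([1219, 90, 15]);
translate([0, 36, 15]) cube([1219, 18, 279]);
translate([0, 0, 294]) cube([1219, 90, 15]);


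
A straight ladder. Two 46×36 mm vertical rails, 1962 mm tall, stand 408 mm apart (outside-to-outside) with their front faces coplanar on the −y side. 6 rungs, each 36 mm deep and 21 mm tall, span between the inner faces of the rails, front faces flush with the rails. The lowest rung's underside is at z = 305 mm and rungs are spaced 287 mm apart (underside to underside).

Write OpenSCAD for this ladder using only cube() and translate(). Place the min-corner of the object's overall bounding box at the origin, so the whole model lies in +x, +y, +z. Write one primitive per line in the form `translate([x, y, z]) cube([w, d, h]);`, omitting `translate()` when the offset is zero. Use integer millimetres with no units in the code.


cube([46, 36, 1962]);
translate([362, 0, 0]) cube([46, 36, 1962]);
translate([46, 0, 305]) cube([316, 36, 21]);
translate([46, 0, 592]) cube([316, 36, 21]);
translate([46, 0, 879]) cube([316, 36, 21]);
translate([46, 0, 1166]) cube([316, 36, 21]);
translate([46, 0, 1453]) cube([316, 36, 21]);
translate([46, 0, 1740]) cube([316, 36, 21]);


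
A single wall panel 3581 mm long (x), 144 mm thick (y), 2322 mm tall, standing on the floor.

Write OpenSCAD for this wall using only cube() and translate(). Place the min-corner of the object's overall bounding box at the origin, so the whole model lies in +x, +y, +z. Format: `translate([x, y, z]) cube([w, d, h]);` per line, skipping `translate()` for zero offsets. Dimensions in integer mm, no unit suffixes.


cube([3581, 144, 2322]);


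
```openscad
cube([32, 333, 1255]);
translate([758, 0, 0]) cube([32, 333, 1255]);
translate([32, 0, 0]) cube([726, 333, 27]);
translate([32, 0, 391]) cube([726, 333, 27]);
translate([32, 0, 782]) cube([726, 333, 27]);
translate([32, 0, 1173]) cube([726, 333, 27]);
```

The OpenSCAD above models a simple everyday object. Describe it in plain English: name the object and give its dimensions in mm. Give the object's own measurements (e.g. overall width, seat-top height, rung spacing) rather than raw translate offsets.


An open bookshelf. Two side panels, each 32 mm thick, 333 mm deep and 1255 mm tall, stand 790 mm apart (outside-to-outside). Between them sit 4 shelves, each 27 mm thick and 333 mm deep, spanning the full gap between the sides. The bottom shelf rests on the floor (its underside at z = 0) and the clear gap between one shelf's top and the next shelf's underside is 364 mm.


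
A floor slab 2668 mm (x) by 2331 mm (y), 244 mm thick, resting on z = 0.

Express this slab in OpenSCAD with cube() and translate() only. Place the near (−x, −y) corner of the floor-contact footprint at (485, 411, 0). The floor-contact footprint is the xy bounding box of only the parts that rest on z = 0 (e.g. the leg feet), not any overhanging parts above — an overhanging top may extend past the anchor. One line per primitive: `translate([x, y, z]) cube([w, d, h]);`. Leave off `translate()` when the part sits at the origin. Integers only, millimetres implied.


translate([485, 411, 0]) cube([2668, 2331, 244]);


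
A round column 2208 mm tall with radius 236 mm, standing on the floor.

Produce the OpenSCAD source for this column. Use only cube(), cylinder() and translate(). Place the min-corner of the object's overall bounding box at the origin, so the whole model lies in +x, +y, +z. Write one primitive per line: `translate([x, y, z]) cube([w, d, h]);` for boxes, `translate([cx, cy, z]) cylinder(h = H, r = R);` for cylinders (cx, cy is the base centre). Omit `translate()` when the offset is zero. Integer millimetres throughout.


translate([236, 236, 0]) cylinder(h = 2208, r = 236);


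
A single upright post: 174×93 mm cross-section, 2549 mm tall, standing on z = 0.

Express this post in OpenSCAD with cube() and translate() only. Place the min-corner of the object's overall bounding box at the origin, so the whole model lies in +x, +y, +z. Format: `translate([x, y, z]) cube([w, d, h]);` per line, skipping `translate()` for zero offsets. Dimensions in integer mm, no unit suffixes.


cube([174, 93, 2549]);


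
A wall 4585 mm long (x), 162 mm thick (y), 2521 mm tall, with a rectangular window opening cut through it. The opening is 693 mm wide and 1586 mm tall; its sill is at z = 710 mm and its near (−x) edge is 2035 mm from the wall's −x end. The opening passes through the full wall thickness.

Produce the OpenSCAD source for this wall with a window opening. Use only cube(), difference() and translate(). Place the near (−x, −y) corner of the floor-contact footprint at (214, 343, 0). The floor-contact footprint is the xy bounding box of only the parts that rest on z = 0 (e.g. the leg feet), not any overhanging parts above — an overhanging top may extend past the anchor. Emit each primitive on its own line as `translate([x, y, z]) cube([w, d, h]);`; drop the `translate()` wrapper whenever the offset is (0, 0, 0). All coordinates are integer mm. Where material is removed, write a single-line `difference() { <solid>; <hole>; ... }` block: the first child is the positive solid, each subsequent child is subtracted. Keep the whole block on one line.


difference() { translate([214, 343, 0]) cube([4585, 162, 2521]); translate([2249, 343, 710]) cube([693, 162, 1586]); }


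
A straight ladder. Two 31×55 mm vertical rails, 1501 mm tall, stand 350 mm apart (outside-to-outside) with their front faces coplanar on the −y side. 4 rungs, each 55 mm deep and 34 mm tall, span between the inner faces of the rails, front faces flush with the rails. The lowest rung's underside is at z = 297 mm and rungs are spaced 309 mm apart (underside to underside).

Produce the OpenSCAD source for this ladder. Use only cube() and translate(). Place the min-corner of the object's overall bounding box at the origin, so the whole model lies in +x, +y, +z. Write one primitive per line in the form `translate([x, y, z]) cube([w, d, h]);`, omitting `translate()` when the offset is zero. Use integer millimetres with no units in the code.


// rung span = 350 - 2*31 = 288
// rung[k] z = 297 + k*309
cube([31, 55, 1501]);
translate([319, 0, 0]) cube([31, 55, 1501]);
translate([31, 0, 297]) cube([288, 55, 34]);
translate([31, 0, 606]) cube([288, 55, 34]);
translate([31, 0, 915]) cube([288, 55, 34]);
translate([31, 0, 1224]) cube([288, 55, 34]);


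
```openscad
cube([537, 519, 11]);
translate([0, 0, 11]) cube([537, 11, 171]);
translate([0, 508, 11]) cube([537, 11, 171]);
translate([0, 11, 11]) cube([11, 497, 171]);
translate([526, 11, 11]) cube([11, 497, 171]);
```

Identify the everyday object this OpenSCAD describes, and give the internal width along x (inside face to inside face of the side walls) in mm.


An open box. The internal width is 515 mm.

A 537×519 base slab with four walls standing on it — an open box. The base is 537 mm wide and the walls are 11 mm thick, so the internal width is 537 − 2 × 11 = 515 mm.


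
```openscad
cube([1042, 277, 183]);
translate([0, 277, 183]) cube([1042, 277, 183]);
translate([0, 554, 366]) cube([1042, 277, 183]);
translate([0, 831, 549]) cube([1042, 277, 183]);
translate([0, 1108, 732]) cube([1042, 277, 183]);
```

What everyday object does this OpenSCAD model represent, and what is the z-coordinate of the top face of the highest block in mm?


A staircase. The total rise is 915 mm.

5 identical blocks, each offset up and back from the previous — a staircase. Each step is 183 mm tall and there are 5 of them, so the total rise is 5 × 183 = 915 mm.
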